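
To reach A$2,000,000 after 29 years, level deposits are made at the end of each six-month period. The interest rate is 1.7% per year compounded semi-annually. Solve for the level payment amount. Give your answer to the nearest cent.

A$26,821.79

Level ordinary annuity; solve FV = PMT × [((1+r)^n − 1)/r] for PMT.
Periodic rate r = 0.017/2 per half-year; n is counted in half-years.
With n = 58: PMT = 2,000,000 / ([((1+r)^n − 1)/r]) = A$26,821.79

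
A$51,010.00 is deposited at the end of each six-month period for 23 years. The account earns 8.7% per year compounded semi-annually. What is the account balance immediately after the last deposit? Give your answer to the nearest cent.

A$7,141,526.76

This is an ordinary annuity: 46 deposits of A$51,010.00 at the end of each six-month period.
Periodic rate r = 0.087/2 per half-year; n is counted in half-years.
FV = PMT × [((1+r)^n − 1)/r] = 51,010 × [(1+r)^46 − 1] / r = A$7,141,526.76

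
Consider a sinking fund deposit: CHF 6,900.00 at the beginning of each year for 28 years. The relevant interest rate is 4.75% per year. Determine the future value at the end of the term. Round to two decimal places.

This is an annuity due: 28 deposits of CHF 6,900.00 at the beginning of each year.
Periodic rate r = 0.0475 per year.
FV = PMT × [((1+r)^n − 1)/r] × (1+r) = 6,900 × [(1+r)^28 − 1] / r × (1+r) = CHF 405,821.68

CHF 405,821.68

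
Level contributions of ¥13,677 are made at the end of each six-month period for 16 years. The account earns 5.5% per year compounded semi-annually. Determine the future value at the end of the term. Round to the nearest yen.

This is an ordinary annuity: 32 deposits of ¥13,677 at the end of each six-month period.
Periodic rate r = 0.055/2 per half-year; n is counted in half-years.
FV = PMT × [((1+r)^n − 1)/r] = 13,677 × [(1+r)^32 − 1] / r = ¥687,541

¥687,541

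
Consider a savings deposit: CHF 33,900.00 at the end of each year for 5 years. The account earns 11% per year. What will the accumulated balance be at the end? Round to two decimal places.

CHF 211,122.47

This is an ordinary annuity: 5 deposits of CHF 33,900.00 at the end of each year.
Periodic rate r = 0.11 per year.
FV = PMT × [((1+r)^n − 1)/r] = 33,900 × [(1+r)^5 − 1] / r = CHF 211,122.47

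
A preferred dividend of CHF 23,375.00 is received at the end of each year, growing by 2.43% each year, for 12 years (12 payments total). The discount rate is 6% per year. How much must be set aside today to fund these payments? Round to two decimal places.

CHF 220,712.57

Periodic rate r = 0.06 per year.
Growing ordinary annuity: PV = PMT₁ × [1 − ((1+g)/(1+r))^n] / (r − g) = 23,375 × [1 − ((1+0.0243)/(1+r))^12] / (r − 0.0243) = CHF 220,712.57.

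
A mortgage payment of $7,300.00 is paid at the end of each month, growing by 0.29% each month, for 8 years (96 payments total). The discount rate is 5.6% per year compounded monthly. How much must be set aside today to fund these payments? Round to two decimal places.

$642,364.18

Periodic rate r = 0.056/12 per month; n is counted in months.
Growing ordinary annuity: PV = PMT₁ × [1 − ((1+g)/(1+r))^n] / (r − g) = 7,300 × [1 − ((1+0.0029)/(1+r))^96] / (r − 0.0029) = $642,364.18.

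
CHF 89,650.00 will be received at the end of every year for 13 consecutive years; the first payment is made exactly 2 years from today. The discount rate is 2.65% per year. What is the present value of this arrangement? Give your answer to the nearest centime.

CHF 949,947.61

Ordinary annuity of 13 payments, first payment at period 2.
Periodic rate r = 0.0265 per year.
The ordinary-annuity PV formula values the stream one period before the first payment (period 1); discount that back 1 periods:
PV₀ = 89,650 × [1 − (1+r)^−13] / r × (1+r)^−1 = CHF 949,947.61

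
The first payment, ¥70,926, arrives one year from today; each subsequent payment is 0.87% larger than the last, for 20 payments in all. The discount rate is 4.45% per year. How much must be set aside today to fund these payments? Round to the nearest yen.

Periodic rate r = 0.0445 per year.
Growing ordinary annuity: PV = PMT₁ × [1 − ((1+g)/(1+r))^n] / (r − g) = 70,926 × [1 − ((1+0.0087)/(1+r))^20] / (r − 0.0087) = ¥994,907.

¥994,907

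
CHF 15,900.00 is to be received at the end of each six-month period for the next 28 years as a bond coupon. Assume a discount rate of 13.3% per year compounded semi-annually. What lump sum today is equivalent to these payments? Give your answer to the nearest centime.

This is an ordinary annuity: 56 payments of CHF 15,900.00 at the end of each six-month period.
Periodic rate r = 0.133/2 per half-year; n is counted in half-years.
PV = PMT × [(1 − (1+r)^−n)/r] = 15,900 × [1 − (1+r)^−56] / r = CHF 232,599.93

CHF 232,599.93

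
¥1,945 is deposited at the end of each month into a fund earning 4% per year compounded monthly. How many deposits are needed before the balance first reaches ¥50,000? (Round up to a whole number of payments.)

Periodic rate r = 0.04/12 per month; n is counted in months.
Ordinary annuity FV: 50,000 = 1,945 × [((1+r)^n − 1)/r].
(1+r)^n = 1 + 50,000 × r / 1,945, so n = ln(1 + 50,000·r/1,945) / ln(1+r) = 24.71.
Round up to a whole number of payments: n = 25.

25 payments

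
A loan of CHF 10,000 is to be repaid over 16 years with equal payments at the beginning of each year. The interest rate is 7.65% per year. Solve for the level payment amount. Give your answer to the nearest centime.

Level annuity due; solve PV = PMT × [(1 − (1+r)^−n)/r] × (1+r) for PMT.
Periodic rate r = 0.0765 per year.
With n = 16: PMT = 10,000 / ([(1 − (1+r)^−n)/r] × (1+r)) = CHF 1,026.12

CHF 1,026.12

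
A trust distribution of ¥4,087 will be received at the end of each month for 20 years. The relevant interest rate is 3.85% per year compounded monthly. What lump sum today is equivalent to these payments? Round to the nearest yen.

This is an ordinary annuity: 240 payments of ¥4,087 at the end of each month.
Periodic rate r = 0.0385/12 per month; n is counted in months.
PV = PMT × [(1 − (1+r)^−n)/r] = 4,087 × [1 − (1+r)^−240] / r = ¥683,324

¥683,324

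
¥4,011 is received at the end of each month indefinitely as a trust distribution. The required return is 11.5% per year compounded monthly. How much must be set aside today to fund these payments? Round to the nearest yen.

¥418,539

Periodic rate r = 0.115/12 per month.
Level perpetuity: PV = PMT / r = 4,011 / (0.115/12) = ¥418,539.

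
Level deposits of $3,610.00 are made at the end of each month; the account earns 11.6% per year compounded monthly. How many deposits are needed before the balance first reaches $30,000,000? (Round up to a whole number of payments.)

Periodic rate r = 0.116/12 per month; n is counted in months.
Ordinary annuity FV: 30,000,000 = 3,610 × [((1+r)^n − 1)/r].
(1+r)^n = 1 + 30,000,000 × r / 3,610, so n = ln(1 + 30,000,000·r/3,610) / ln(1+r) = 457.22.
Round up to a whole number of payments: n = 458.

458 payments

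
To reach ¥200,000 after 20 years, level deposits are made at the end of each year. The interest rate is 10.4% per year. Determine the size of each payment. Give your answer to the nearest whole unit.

¥3,337

Level ordinary annuity; solve FV = PMT × [((1+r)^n − 1)/r] for PMT.
Periodic rate r = 0.104 per year.
With n = 20: PMT = 200,000 / ([((1+r)^n − 1)/r]) = ¥3,337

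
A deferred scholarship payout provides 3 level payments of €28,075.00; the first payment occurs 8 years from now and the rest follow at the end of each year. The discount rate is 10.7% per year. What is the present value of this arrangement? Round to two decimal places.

Ordinary annuity of 3 payments, first payment at period 8.
Periodic rate r = 0.107 per year.
The ordinary-annuity PV formula values the stream one period before the first payment (period 7); discount that back 7 periods:
PV₀ = 28,075 × [1 − (1+r)^−3] / r × (1+r)^−7 = €33,853.77

€33,853.77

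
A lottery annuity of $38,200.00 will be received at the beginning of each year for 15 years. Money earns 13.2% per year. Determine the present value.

$276,585.80

This is an annuity due: 15 payments of $38,200.00 at the beginning of each year.
Periodic rate r = 0.132 per year.
PV = PMT × [(1 − (1+r)^−n)/r] × (1+r) = 38,200 × [1 − (1+r)^−15] / r × (1+r) = $276,585.80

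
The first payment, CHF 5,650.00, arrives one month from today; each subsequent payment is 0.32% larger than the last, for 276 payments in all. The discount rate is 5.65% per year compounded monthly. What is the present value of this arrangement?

CHF 1,271,476.46

Periodic rate r = 0.0565/12 per month; n is counted in months.
Growing ordinary annuity: PV = PMT₁ × [1 − ((1+g)/(1+r))^n] / (r − g) = 5,650 × [1 − ((1+0.0032)/(1+r))^276] / (r − 0.0032) = CHF 1,271,476.46.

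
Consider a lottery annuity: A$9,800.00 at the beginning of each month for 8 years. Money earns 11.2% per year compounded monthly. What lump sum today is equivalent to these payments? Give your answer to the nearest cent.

This is an annuity due: 96 payments of A$9,800.00 at the beginning of each month.
Periodic rate r = 0.112/12 per month; n is counted in months.
PV = PMT × [(1 − (1+r)^−n)/r] × (1+r) = 9,800 × [1 − (1+r)^−96] / r × (1+r) = A$625,389.05

A$625,389.05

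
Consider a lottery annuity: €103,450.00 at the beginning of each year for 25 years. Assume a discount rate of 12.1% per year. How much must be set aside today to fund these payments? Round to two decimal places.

€903,275.83

This is an annuity due: 25 payments of €103,450.00 at the beginning of each year.
Periodic rate r = 0.121 per year.
PV = PMT × [(1 − (1+r)^−n)/r] × (1+r) = 103,450 × [1 − (1+r)^−25] / r × (1+r) = €903,275.83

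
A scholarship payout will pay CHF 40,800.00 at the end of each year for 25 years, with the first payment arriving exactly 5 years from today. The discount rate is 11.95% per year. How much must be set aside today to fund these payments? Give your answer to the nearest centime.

CHF 204,438.28

Ordinary annuity of 25 payments, first payment at period 5.
Periodic rate r = 0.1195 per year.
The ordinary-annuity PV formula values the stream one period before the first payment (period 4); discount that back 4 periods:
PV₀ = 40,800 × [1 − (1+r)^−25] / r × (1+r)^−4 = CHF 204,438.28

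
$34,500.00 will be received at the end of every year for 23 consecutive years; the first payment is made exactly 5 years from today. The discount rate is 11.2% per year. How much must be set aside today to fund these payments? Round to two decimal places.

$183,927.20

Ordinary annuity of 23 payments, first payment at period 5.
Periodic rate r = 0.112 per year.
The ordinary-annuity PV formula values the stream one period before the first payment (period 4); discount that back 4 periods:
PV₀ = 34,500 × [1 − (1+r)^−23] / r × (1+r)^−4 = $183,927.20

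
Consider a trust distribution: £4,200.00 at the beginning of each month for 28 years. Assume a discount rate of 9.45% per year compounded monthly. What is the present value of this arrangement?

This is an annuity due: 336 payments of £4,200.00 at the beginning of each month.
Periodic rate r = 0.0945/12 per month; n is counted in months.
PV = PMT × [(1 − (1+r)^−n)/r] × (1+r) = 4,200 × [1 − (1+r)^−336] / r × (1+r) = £499,006.50

£499,006.50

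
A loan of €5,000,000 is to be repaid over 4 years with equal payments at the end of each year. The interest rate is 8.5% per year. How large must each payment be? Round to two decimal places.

€1,526,439.46

Level ordinary annuity; solve PV = PMT × [(1 − (1+r)^−n)/r] for PMT.
Periodic rate r = 0.085 per year.
With n = 4: PMT = 5,000,000 / ([(1 − (1+r)^−n)/r]) = €1,526,439.46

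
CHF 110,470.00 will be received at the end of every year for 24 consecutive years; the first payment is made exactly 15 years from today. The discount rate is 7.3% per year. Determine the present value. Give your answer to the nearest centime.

CHF 460,296.28

Ordinary annuity of 24 payments, first payment at period 15.
Periodic rate r = 0.073 per year.
The ordinary-annuity PV formula values the stream one period before the first payment (period 14); discount that back 14 periods:
PV₀ = 110,470 × [1 − (1+r)^−24] / r × (1+r)^−14 = CHF 460,296.28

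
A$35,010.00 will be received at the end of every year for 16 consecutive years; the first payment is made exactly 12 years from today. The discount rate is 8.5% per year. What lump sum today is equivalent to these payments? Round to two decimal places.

A$122,381.56

Ordinary annuity of 16 payments, first payment at period 12.
Periodic rate r = 0.085 per year.
The ordinary-annuity PV formula values the stream one period before the first payment (period 11); discount that back 11 periods:
PV₀ = 35,010 × [1 − (1+r)^−16] / r × (1+r)^−11 = A$122,381.56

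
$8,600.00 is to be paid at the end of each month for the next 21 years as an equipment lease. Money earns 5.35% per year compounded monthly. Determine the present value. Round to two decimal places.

$1,300,218.31

This is an ordinary annuity: 252 payments of $8,600.00 at the end of each month.
Periodic rate r = 0.0535/12 per month; n is counted in months.
PV = PMT × [(1 − (1+r)^−n)/r] = 8,600 × [1 − (1+r)^−252] / r = $1,300,218.31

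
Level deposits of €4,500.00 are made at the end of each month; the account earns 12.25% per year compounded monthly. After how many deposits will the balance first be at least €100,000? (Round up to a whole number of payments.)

Periodic rate r = 0.1225/12 per month; n is counted in months.
Ordinary annuity FV: 100,000 = 4,500 × [((1+r)^n − 1)/r].
(1+r)^n = 1 + 100,000 × r / 4,500, so n = ln(1 + 100,000·r/4,500) / ln(1+r) = 20.13.
Round up to a whole number of payments: n = 21.

21 payments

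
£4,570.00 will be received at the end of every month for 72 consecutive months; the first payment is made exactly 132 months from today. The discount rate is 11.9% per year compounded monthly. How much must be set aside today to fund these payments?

£64,345.08

Ordinary annuity of 72 payments, first payment at period 132.
Periodic rate r = 0.119/12 per month; n is counted in months.
The ordinary-annuity PV formula values the stream one period before the first payment (period 131); discount that back 131 periods:
PV₀ = 4,570 × [1 − (1+r)^−72] / r × (1+r)^−131 = £64,345.08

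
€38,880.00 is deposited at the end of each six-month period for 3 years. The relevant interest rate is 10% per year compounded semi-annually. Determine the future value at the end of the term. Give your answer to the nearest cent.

This is an ordinary annuity: 6 deposits of €38,880.00 at the end of each six-month period.
Periodic rate r = 0.1/2 per half-year; n is counted in half-years.
FV = PMT × [((1+r)^n − 1)/r] = 38,880 × [(1+r)^6 − 1] / r = €264,458.37

€264,458.37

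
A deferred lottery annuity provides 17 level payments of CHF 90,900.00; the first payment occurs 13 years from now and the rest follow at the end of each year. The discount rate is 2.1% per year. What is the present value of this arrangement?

CHF 1,003,970.17

Ordinary annuity of 17 payments, first payment at period 13.
Periodic rate r = 0.021 per year.
The ordinary-annuity PV formula values the stream one period before the first payment (period 12); discount that back 12 periods:
PV₀ = 90,900 × [1 − (1+r)^−17] / r × (1+r)^−12 = CHF 1,003,970.17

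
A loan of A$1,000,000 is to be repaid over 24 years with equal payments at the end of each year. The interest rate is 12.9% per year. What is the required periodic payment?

A$136,416.74

Level ordinary annuity; solve PV = PMT × [(1 − (1+r)^−n)/r] for PMT.
Periodic rate r = 0.129 per year.
With n = 24: PMT = 1,000,000 / ([(1 − (1+r)^−n)/r]) = A$136,416.74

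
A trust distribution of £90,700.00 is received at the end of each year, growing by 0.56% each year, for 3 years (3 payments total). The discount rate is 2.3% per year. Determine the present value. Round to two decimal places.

Periodic rate r = 0.023 per year.
Growing ordinary annuity: PV = PMT₁ × [1 − ((1+g)/(1+r))^n] / (r − g) = 90,700 × [1 − ((1+0.0056)/(1+r))^3] / (r − 0.0056) = £261,484.01.

£261,484.01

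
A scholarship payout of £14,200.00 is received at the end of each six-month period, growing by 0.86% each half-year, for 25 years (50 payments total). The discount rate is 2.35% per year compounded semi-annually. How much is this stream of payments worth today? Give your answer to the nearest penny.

Periodic rate r = 0.0235/2 per half-year; n is counted in half-years.
Growing ordinary annuity: PV = PMT₁ × [1 − ((1+g)/(1+r))^n] / (r − g) = 14,200 × [1 − ((1+0.0086)/(1+r))^50] / (r − 0.0086) = £650,797.16.

£650,797.16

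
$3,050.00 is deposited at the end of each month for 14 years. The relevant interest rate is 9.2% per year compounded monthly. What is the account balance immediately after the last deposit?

This is an ordinary annuity: 168 deposits of $3,050.00 at the end of each month.
Periodic rate r = 0.092/12 per month; n is counted in months.
FV = PMT × [((1+r)^n − 1)/r] = 3,050 × [(1+r)^168 − 1] / r = $1,037,435.93

$1,037,435.93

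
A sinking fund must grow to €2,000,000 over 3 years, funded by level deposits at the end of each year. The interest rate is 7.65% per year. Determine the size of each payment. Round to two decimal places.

€618,170.71

Level ordinary annuity; solve FV = PMT × [((1+r)^n − 1)/r] for PMT.
Periodic rate r = 0.0765 per year.
With n = 3: PMT = 2,000,000 / ([((1+r)^n − 1)/r]) = €618,170.71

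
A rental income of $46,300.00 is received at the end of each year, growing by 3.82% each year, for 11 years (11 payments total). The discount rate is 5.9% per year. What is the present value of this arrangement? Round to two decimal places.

Periodic rate r = 0.059 per year.
Growing ordinary annuity: PV = PMT₁ × [1 − ((1+g)/(1+r))^n] / (r − g) = 46,300 × [1 − ((1+0.0382)/(1+r))^11] / (r − 0.0382) = $436,372.28.

$436,372.28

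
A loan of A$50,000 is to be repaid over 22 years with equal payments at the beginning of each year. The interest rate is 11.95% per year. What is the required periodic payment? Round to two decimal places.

A$5,823.20

Level annuity due; solve PV = PMT × [(1 − (1+r)^−n)/r] × (1+r) for PMT.
Periodic rate r = 0.1195 per year.
With n = 22: PMT = 50,000 / ([(1 − (1+r)^−n)/r] × (1+r)) = A$5,823.20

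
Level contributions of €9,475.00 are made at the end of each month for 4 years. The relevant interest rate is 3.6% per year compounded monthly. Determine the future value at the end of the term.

€488,389.44

This is an ordinary annuity: 48 deposits of €9,475.00 at the end of each month.
Periodic rate r = 0.036/12 per month; n is counted in months.
FV = PMT × [((1+r)^n − 1)/r] = 9,475 × [(1+r)^48 − 1] / r = €488,389.44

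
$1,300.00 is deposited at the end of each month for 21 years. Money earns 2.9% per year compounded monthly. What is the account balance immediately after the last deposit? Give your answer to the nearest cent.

This is an ordinary annuity: 252 deposits of $1,300.00 at the end of each month.
Periodic rate r = 0.029/12 per month; n is counted in months.
FV = PMT × [((1+r)^n − 1)/r] = 1,300 × [(1+r)^252 − 1] / r = $450,378.23

$450,378.23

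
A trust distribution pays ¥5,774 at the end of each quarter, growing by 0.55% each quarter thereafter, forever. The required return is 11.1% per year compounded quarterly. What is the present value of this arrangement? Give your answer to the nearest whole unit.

¥259,506

Periodic rate r = 0.111/4 per quarter.
Growing perpetuity (Gordon): PV = PMT₁ / (r − g) = 5,774 / (r − 0.0055) = ¥259,506.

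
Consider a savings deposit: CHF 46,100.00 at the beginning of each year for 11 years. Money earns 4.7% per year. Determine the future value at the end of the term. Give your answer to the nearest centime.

This is an annuity due: 11 deposits of CHF 46,100.00 at the beginning of each year.
Periodic rate r = 0.047 per year.
FV = PMT × [((1+r)^n − 1)/r] × (1+r) = 46,100 × [(1+r)^11 − 1] / r × (1+r) = CHF 675,063.40

CHF 675,063.40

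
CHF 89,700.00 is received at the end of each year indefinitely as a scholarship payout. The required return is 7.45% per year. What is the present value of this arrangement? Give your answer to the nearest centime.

CHF 1,204,026.85

Periodic rate r = 0.0745 per year.
Level perpetuity: PV = PMT / r = 89,700 / (0.0745) = CHF 1,204,026.85.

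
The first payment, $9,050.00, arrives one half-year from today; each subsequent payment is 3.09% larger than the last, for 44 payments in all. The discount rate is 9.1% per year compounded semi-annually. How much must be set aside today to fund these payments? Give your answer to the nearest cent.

$286,001.90

Periodic rate r = 0.091/2 per half-year; n is counted in half-years.
Growing ordinary annuity: PV = PMT₁ × [1 − ((1+g)/(1+r))^n] / (r − g) = 9,050 × [1 − ((1+0.0309)/(1+r))^44] / (r − 0.0309) = $286,001.90.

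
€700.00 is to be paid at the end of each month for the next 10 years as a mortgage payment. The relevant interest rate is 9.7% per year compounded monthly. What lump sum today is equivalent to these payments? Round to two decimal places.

€53,641.87

This is an ordinary annuity: 120 payments of €700.00 at the end of each month.
Periodic rate r = 0.097/12 per month; n is counted in months.
PV = PMT × [(1 − (1+r)^−n)/r] = 700 × [1 − (1+r)^−120] / r = €53,641.87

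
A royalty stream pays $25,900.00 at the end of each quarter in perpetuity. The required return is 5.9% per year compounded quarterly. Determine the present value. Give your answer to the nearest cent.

$1,755,932.20

Periodic rate r = 0.059/4 per quarter.
Level perpetuity: PV = PMT / r = 25,900 / (0.059/4) = $1,755,932.20.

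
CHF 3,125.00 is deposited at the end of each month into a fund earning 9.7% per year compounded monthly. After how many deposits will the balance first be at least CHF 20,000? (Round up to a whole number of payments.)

7 payments

Periodic rate r = 0.097/12 per month; n is counted in months.
Ordinary annuity FV: 20,000 = 3,125 × [((1+r)^n − 1)/r].
(1+r)^n = 1 + 20,000 × r / 3,125, so n = ln(1 + 20,000·r/3,125) / ln(1+r) = 6.27.
Round up to a whole number of payments: n = 7.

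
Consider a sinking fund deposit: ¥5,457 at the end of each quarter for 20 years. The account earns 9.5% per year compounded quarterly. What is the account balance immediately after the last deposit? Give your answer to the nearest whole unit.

This is an ordinary annuity: 80 deposits of ¥5,457 at the end of each quarter.
Periodic rate r = 0.095/4 per quarter; n is counted in quarters.
FV = PMT × [((1+r)^n − 1)/r] = 5,457 × [(1+r)^80 − 1] / r = ¥1,272,694

¥1,272,694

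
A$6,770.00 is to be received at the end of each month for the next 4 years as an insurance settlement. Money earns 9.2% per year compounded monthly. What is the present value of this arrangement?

A$271,015.54

This is an ordinary annuity: 48 payments of A$6,770.00 at the end of each month.
Periodic rate r = 0.092/12 per month; n is counted in months.
PV = PMT × [(1 − (1+r)^−n)/r] = 6,770 × [1 − (1+r)^−48] / r = A$271,015.54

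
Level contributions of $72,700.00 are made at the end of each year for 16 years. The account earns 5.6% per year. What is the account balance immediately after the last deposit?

This is an ordinary annuity: 16 deposits of $72,700.00 at the end of each year.
Periodic rate r = 0.056 per year.
FV = PMT × [((1+r)^n − 1)/r] = 72,700 × [(1+r)^16 − 1] / r = $1,806,124.24

$1,806,124.24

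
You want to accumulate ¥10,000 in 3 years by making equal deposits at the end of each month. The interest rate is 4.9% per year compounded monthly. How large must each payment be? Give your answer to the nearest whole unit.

Level ordinary annuity; solve FV = PMT × [((1+r)^n − 1)/r] for PMT.
Periodic rate r = 0.049/12 per month; n is counted in months.
With n = 36: PMT = 10,000 / ([((1+r)^n − 1)/r]) = ¥258

¥258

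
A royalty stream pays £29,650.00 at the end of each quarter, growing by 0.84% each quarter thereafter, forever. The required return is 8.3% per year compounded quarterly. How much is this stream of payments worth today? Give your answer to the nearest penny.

Periodic rate r = 0.083/4 per quarter.
Growing perpetuity (Gordon): PV = PMT₁ / (r − g) = 29,650 / (r − 0.0084) = £2,400,809.72.

£2,400,809.72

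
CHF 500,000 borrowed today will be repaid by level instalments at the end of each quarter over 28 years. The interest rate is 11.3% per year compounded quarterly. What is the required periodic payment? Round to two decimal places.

Level ordinary annuity; solve PV = PMT × [(1 − (1+r)^−n)/r] for PMT.
Periodic rate r = 0.113/4 per quarter; n is counted in quarters.
With n = 112: PMT = 500,000 / ([(1 − (1+r)^−n)/r]) = CHF 14,777.44

CHF 14,777.44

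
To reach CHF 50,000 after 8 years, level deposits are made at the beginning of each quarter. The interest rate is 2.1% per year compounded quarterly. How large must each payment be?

Level annuity due; solve FV = PMT × [((1+r)^n − 1)/r] × (1+r) for PMT.
Periodic rate r = 0.021/4 per quarter; n is counted in quarters.
With n = 32: PMT = 50,000 / ([((1+r)^n − 1)/r] × (1+r)) = CHF 1,431.50

CHF 1,431.50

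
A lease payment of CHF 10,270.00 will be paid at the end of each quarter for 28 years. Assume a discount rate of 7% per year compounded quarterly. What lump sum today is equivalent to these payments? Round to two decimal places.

CHF 502,780.07

This is an ordinary annuity: 112 payments of CHF 10,270.00 at the end of each quarter.
Periodic rate r = 0.07/4 per quarter; n is counted in quarters.
PV = PMT × [(1 − (1+r)^−n)/r] = 10,270 × [1 − (1+r)^−112] / r = CHF 502,780.07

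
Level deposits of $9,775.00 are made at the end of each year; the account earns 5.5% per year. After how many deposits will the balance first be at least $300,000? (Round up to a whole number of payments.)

19 payments

Periodic rate r = 0.055 per year.
Ordinary annuity FV: 300,000 = 9,775 × [((1+r)^n − 1)/r].
(1+r)^n = 1 + 300,000 × r / 9,775, so n = ln(1 + 300,000·r/9,775) / ln(1+r) = 18.47.
Round up to a whole number of payments: n = 19.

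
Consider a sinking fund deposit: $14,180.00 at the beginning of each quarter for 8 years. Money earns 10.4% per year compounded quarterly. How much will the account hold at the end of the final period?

$712,665.84

This is an annuity due: 32 deposits of $14,180.00 at the beginning of each quarter.
Periodic rate r = 0.104/4 per quarter; n is counted in quarters.
FV = PMT × [((1+r)^n − 1)/r] × (1+r) = 14,180 × [(1+r)^32 − 1] / r × (1+r) = $712,665.84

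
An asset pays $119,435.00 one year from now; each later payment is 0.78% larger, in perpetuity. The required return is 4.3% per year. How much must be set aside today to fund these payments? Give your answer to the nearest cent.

Periodic rate r = 0.043 per year.
Growing perpetuity (Gordon): PV = PMT₁ / (r − g) = 119,435 / (r − 0.0078) = $3,393,039.77.

$3,393,039.77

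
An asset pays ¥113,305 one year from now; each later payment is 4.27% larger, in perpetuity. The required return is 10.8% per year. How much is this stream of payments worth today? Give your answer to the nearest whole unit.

¥1,735,145

Periodic rate r = 0.108 per year.
Growing perpetuity (Gordon): PV = PMT₁ / (r − g) = 113,305 / (r − 0.0427) = ¥1,735,145.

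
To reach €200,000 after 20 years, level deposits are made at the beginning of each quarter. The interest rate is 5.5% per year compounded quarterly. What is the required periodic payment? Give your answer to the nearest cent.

€1,368.85

Level annuity due; solve FV = PMT × [((1+r)^n − 1)/r] × (1+r) for PMT.
Periodic rate r = 0.055/4 per quarter; n is counted in quarters.
With n = 80: PMT = 200,000 / ([((1+r)^n − 1)/r] × (1+r)) = €1,368.85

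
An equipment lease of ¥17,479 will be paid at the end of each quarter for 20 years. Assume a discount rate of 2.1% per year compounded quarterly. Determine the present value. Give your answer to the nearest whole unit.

¥1,139,401

This is an ordinary annuity: 80 payments of ¥17,479 at the end of each quarter.
Periodic rate r = 0.021/4 per quarter; n is counted in quarters.
PV = PMT × [(1 − (1+r)^−n)/r] = 17,479 × [1 − (1+r)^−80] / r = ¥1,139,401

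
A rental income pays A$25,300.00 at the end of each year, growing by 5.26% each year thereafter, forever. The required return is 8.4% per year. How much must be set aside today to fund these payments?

Periodic rate r = 0.084 per year.
Growing perpetuity (Gordon): PV = PMT₁ / (r − g) = 25,300 / (r − 0.0526) = A$805,732.48.

A$805,732.48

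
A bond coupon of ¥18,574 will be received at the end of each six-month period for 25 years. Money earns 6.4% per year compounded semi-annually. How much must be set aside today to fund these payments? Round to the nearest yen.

¥460,275

This is an ordinary annuity: 50 payments of ¥18,574 at the end of each six-month period.
Periodic rate r = 0.064/2 per half-year; n is counted in half-years.
PV = PMT × [(1 − (1+r)^−n)/r] = 18,574 × [1 − (1+r)^−50] / r = ¥460,275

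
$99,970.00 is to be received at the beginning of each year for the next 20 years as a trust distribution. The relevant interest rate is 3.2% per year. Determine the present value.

$1,506,893.45

This is an annuity due: 20 payments of $99,970.00 at the beginning of each year.
Periodic rate r = 0.032 per year.
PV = PMT × [(1 − (1+r)^−n)/r] × (1+r) = 99,970 × [1 − (1+r)^−20] / r × (1+r) = $1,506,893.45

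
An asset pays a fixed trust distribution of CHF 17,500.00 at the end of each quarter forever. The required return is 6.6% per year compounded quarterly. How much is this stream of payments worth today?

CHF 1,060,606.06

Periodic rate r = 0.066/4 per quarter.
Level perpetuity: PV = PMT / r = 17,500 / (0.066/4) = CHF 1,060,606.06.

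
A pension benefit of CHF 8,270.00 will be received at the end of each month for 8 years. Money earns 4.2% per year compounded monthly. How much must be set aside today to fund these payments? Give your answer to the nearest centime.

This is an ordinary annuity: 96 payments of CHF 8,270.00 at the end of each month.
Periodic rate r = 0.042/12 per month; n is counted in months.
PV = PMT × [(1 − (1+r)^−n)/r] = 8,270 × [1 − (1+r)^−96] / r = CHF 673,313.98

CHF 673,313.98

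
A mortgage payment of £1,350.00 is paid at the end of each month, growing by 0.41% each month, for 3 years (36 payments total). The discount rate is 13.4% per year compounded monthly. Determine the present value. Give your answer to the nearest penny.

£42,625.00

Periodic rate r = 0.134/12 per month; n is counted in months.
Growing ordinary annuity: PV = PMT₁ × [1 − ((1+g)/(1+r))^n] / (r − g) = 1,350 × [1 − ((1+0.0041)/(1+r))^36] / (r − 0.0041) = £42,625.00.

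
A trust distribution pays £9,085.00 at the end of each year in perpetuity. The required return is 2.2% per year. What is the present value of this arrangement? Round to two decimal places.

£412,954.55

Periodic rate r = 0.022 per year.
Level perpetuity: PV = PMT / r = 9,085 / (0.022) = £412,954.55.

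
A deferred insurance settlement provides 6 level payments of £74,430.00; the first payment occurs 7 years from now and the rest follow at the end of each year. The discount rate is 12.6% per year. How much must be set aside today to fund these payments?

Ordinary annuity of 6 payments, first payment at period 7.
Periodic rate r = 0.126 per year.
The ordinary-annuity PV formula values the stream one period before the first payment (period 6); discount that back 6 periods:
PV₀ = 74,430 × [1 − (1+r)^−6] / r × (1+r)^−6 = £147,626.90

£147,626.90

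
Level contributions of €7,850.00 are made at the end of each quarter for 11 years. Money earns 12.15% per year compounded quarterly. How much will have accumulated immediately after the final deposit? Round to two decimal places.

This is an ordinary annuity: 44 deposits of €7,850.00 at the end of each quarter.
Periodic rate r = 0.1215/4 per quarter; n is counted in quarters.
FV = PMT × [((1+r)^n − 1)/r] = 7,850 × [(1+r)^44 − 1] / r = €705,719.40

€705,719.40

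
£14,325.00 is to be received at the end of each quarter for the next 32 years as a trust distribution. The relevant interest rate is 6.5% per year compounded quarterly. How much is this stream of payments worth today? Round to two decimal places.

£769,550.91

This is an ordinary annuity: 128 payments of £14,325.00 at the end of each quarter.
Periodic rate r = 0.065/4 per quarter; n is counted in quarters.
PV = PMT × [(1 − (1+r)^−n)/r] = 14,325 × [1 − (1+r)^−128] / r = £769,550.91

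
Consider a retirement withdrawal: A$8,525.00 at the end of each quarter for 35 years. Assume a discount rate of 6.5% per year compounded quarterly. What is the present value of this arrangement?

This is an ordinary annuity: 140 payments of A$8,525.00 at the end of each quarter.
Periodic rate r = 0.065/4 per quarter; n is counted in quarters.
PV = PMT × [(1 − (1+r)^−n)/r] = 8,525 × [1 − (1+r)^−140] / r = A$469,691.30

A$469,691.30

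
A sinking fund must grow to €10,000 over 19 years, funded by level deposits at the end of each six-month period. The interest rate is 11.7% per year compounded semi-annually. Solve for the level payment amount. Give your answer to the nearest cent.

€76.22

Level ordinary annuity; solve FV = PMT × [((1+r)^n − 1)/r] for PMT.
Periodic rate r = 0.117/2 per half-year; n is counted in half-years.
With n = 38: PMT = 10,000 / ([((1+r)^n − 1)/r]) = €76.22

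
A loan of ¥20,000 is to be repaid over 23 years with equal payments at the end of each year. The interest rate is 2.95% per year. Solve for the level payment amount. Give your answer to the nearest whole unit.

Level ordinary annuity; solve PV = PMT × [(1 − (1+r)^−n)/r] for PMT.
Periodic rate r = 0.0295 per year.
With n = 23: PMT = 20,000 / ([(1 − (1+r)^−n)/r]) = ¥1,210

¥1,210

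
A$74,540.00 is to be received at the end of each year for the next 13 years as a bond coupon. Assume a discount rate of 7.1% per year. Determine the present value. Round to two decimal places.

A$619,463.46

This is an ordinary annuity: 13 payments of A$74,540.00 at the end of each year.
Periodic rate r = 0.071 per year.
PV = PMT × [(1 − (1+r)^−n)/r] = 74,540 × [1 − (1+r)^−13] / r = A$619,463.46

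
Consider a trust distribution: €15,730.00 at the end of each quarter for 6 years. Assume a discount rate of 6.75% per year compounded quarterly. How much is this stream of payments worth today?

This is an ordinary annuity: 24 payments of €15,730.00 at the end of each quarter.
Periodic rate r = 0.0675/4 per quarter; n is counted in quarters.
PV = PMT × [(1 − (1+r)^−n)/r] = 15,730 × [1 − (1+r)^−24] / r = €308,322.46

€308,322.46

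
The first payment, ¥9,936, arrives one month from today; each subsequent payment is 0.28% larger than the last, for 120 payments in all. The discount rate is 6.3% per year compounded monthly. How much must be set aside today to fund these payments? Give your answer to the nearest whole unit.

Periodic rate r = 0.063/12 per month; n is counted in months.
Growing ordinary annuity: PV = PMT₁ × [1 − ((1+g)/(1+r))^n] / (r − g) = 9,936 × [1 − ((1+0.0028)/(1+r))^120] / (r − 0.0028) = ¥1,029,470.

¥1,029,470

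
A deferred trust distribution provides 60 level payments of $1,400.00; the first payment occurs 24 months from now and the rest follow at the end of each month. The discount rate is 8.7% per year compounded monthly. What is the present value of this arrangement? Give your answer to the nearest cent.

Ordinary annuity of 60 payments, first payment at period 24.
Periodic rate r = 0.087/12 per month; n is counted in months.
The ordinary-annuity PV formula values the stream one period before the first payment (period 23); discount that back 23 periods:
PV₀ = 1,400 × [1 − (1+r)^−60] / r × (1+r)^−23 = $57,521.24

$57,521.24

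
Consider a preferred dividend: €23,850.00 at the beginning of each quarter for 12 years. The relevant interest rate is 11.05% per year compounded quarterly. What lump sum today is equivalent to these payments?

€647,338.86

This is an annuity due: 48 payments of €23,850.00 at the beginning of each quarter.
Periodic rate r = 0.1105/4 per quarter; n is counted in quarters.
PV = PMT × [(1 − (1+r)^−n)/r] × (1+r) = 23,850 × [1 − (1+r)^−48] / r × (1+r) = €647,338.86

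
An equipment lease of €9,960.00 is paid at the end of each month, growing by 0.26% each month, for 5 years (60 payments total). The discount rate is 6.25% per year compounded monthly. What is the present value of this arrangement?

€551,197.00

Periodic rate r = 0.0625/12 per month; n is counted in months.
Growing ordinary annuity: PV = PMT₁ × [1 − ((1+g)/(1+r))^n] / (r − g) = 9,960 × [1 − ((1+0.0026)/(1+r))^60] / (r − 0.0026) = €551,197.00.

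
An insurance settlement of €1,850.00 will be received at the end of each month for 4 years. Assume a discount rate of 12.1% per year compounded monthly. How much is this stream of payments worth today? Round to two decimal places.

This is an ordinary annuity: 48 payments of €1,850.00 at the end of each month.
Periodic rate r = 0.121/12 per month; n is counted in months.
PV = PMT × [(1 − (1+r)^−n)/r] = 1,850 × [1 − (1+r)^−48] / r = €70,121.01

€70,121.01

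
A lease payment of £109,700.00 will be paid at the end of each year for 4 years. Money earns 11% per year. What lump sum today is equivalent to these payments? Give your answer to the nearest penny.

This is an ordinary annuity: 4 payments of £109,700.00 at the end of each year.
Periodic rate r = 0.11 per year.
PV = PMT × [(1 − (1+r)^−n)/r] = 109,700 × [1 − (1+r)^−4] / r = £340,338.29

£340,338.29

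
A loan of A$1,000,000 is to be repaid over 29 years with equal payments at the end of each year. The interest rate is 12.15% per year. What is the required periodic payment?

Level ordinary annuity; solve PV = PMT × [(1 − (1+r)^−n)/r] for PMT.
Periodic rate r = 0.1215 per year.
With n = 29: PMT = 1,000,000 / ([(1 − (1+r)^−n)/r]) = A$126,032.13

A$126,032.13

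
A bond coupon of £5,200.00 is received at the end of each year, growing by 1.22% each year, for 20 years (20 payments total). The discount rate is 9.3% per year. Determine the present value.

£50,504.34

Periodic rate r = 0.093 per year.
Growing ordinary annuity: PV = PMT₁ × [1 − ((1+g)/(1+r))^n] / (r − g) = 5,200 × [1 − ((1+0.0122)/(1+r))^20] / (r − 0.0122) = £50,504.34.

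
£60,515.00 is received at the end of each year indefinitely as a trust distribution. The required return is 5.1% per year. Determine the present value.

Periodic rate r = 0.051 per year.
Level perpetuity: PV = PMT / r = 60,515 / (0.051) = £1,186,568.63.

£1,186,568.63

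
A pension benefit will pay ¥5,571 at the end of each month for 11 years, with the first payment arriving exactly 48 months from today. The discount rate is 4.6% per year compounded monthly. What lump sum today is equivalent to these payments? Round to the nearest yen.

Ordinary annuity of 132 payments, first payment at period 48.
Periodic rate r = 0.046/12 per month; n is counted in months.
The ordinary-annuity PV formula values the stream one period before the first payment (period 47); discount that back 47 periods:
PV₀ = 5,571 × [1 − (1+r)^−132] / r × (1+r)^−47 = ¥481,415

¥481,415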